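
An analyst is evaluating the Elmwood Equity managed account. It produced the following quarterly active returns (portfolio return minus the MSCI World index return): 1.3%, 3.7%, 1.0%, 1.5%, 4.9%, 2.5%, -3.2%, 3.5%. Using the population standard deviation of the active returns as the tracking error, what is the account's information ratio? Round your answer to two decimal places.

r̄ = (1.3 + 3.7 + 1 + 1.5 + 4.9 + 2.5 − 3.2 + 3.5) / 8 = 15.20 / 8 = 1.9000%
Σ(r − r̄)² = 42.5000; population σ = √(42.5000/8) = 2.3049%
IR = r̄ / tracking error = 1.9000 / 2.3049 = 0.8243

0.82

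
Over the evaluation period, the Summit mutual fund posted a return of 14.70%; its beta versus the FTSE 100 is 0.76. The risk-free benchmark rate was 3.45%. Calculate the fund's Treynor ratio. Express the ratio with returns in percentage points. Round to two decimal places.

Treynor = (Rp − Rf) / β = (14.70% − 3.45%) / 0.76 = 11.25 / 0.76 = 14.8026

14.80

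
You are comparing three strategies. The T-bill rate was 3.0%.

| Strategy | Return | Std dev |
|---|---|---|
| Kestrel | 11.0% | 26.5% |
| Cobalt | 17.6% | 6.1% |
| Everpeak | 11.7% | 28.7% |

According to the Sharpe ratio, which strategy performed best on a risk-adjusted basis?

Kestrel: Sharpe ratio = (11.0% − 3.0%) / 26.5% = 0.302
Cobalt: Sharpe ratio = (17.6% − 3.0%) / 6.1% = 2.393
Everpeak: Sharpe ratio = (11.7% − 3.0%) / 28.7% = 0.303
Highest: Cobalt (2.393).

Cobalt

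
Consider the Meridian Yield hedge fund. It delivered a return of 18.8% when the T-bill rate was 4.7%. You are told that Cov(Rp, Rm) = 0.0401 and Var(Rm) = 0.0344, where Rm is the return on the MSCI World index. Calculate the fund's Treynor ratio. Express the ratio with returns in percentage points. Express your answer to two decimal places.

β = Cov / Var = 0.0401 / 0.0344 = 1.1657
Treynor = (Rp − Rf) / β = (18.8% − 4.7%) / 1.1657 = 14.10 / 1.1657 = 12.0957

12.10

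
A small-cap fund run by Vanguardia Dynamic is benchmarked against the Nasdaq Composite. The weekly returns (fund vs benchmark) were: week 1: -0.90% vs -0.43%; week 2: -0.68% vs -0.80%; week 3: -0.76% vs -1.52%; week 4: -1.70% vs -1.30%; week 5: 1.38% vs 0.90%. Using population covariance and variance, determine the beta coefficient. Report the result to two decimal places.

r̄p = -0.5320%,  r̄m = -0.6300%
Cov = Σ(rp − r̄p)(rm − r̄m) / 5 = 0.7725
Var(rm) = Σ(rm − r̄m)² / 5 = 0.7302
β = Cov / Var = 0.7725 / 0.7302 = 1.0579

1.06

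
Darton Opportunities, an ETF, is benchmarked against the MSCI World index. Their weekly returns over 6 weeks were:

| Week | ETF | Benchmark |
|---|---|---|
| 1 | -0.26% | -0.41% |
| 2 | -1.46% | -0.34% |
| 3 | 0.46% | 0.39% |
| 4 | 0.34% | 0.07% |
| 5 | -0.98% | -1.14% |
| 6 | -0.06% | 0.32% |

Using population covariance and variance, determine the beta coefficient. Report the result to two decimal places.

r̄p = -0.3267%,  r̄m = -0.1850%
Cov = Σ(rp − r̄p)(rm − r̄m) / 6 = 0.2569
Var(rm) = Σ(rm − r̄m)² / 6 = 0.2729
β = Cov / Var = 0.2569 / 0.2729 = 0.9414

0.94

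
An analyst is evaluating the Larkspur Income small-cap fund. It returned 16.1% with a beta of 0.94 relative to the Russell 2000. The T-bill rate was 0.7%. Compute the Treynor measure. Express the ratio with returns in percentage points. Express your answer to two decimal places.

16.38

Treynor = (Rp − Rf) / β = (16.1% − 0.7%) / 0.94 = 15.40 / 0.94 = 16.3830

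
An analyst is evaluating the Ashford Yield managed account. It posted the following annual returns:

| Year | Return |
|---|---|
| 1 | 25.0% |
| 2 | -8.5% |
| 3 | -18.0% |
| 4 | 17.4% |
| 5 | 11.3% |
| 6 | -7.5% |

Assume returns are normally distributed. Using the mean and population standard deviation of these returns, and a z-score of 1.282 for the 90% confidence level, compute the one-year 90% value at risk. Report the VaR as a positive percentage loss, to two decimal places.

μ = (25 − 8.5 − 18 + 17.4 + 11.3 − 7.5) / 6 = 19.70 / 6 = 3.2833%
Σ(r − μ)² = (25 − 3.2833)² + (-8.5 − 3.2833)² + (-18 − 3.2833)² + … = 1443.2683
population σ = √(1443.2683 / 6) = √240.5447 = 15.5095%
VaR = −(μ − z·σ) = −(3.2833 − 1.282 × 15.5095) = −(-16.5999) = 16.5999%

16.60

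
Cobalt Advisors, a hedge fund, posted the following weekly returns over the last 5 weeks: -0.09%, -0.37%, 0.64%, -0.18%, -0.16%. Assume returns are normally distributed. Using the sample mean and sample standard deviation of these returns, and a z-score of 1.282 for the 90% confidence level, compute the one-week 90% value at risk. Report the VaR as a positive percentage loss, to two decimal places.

0.53

r̄ = (-0.09 − 0.37 + 0.64 − 0.18 − 0.16) / 5 = -0.0320%
Sample σ = √[Σ(r − r̄)² / 4] = √[0.6075 / 4] = √0.1519 = 0.3897%
VaR = −(r̄ − z·σ) = −(-0.0320 − 1.282 × 0.3897) = −(-0.5316) = 0.5316%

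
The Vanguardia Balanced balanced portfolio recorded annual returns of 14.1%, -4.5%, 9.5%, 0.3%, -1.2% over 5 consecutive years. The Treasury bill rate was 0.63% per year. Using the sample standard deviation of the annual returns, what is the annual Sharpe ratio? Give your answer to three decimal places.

0.385

r̄ = (14.1 − 4.5 + 9.5 + 0.3 − 1.2) / 5 = 18.20 / 5 = 3.6400%
Sample std dev = √[244.5920 / 4] = 7.8197%
Sharpe = (r̄ − rf) / σ = (3.6400 − 0.63) / 7.8197 = 3.0100 / 7.8197 = 0.3849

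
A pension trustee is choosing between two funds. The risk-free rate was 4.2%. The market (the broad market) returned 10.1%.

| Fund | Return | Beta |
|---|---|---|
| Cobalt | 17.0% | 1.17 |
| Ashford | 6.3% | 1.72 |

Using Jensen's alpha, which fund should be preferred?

Cobalt

Cobalt: α = 17.0% − [4.2% + 1.17 × (10.1% − 4.2%)] = 5.897
Ashford: α = 6.3% − [4.2% + 1.72 × (10.1% − 4.2%)] = -8.048
Highest: Cobalt (5.897).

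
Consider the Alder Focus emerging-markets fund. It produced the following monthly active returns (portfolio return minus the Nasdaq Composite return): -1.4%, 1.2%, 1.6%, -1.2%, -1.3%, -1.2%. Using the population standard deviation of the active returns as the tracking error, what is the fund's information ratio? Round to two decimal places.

Mean return μ = -2.30 / 6 = -0.3833%
Σ(r − μ)² = (-1.4 − (-0.3833))² + (1.2 − (-0.3833))² + (1.6 − (-0.3833))² + … = 9.6483
σ = √[9.6483 / 6] = 1.2681%
IR = μ / tracking error = -0.3833 / 1.2681 = -0.3023

-0.30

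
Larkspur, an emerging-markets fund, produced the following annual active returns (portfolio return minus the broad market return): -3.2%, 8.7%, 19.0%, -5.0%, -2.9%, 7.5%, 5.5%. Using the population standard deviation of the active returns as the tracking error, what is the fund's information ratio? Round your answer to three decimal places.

μ = (-3.2 + 8.7 + 19 − 5 − 2.9 + 7.5 + 5.5) / 7 = 4.2286%
Population std dev = √[441.6743 / 7] = 7.9433%
IR = μ / tracking error = 4.2286 / 7.9433 = 0.5323

0.532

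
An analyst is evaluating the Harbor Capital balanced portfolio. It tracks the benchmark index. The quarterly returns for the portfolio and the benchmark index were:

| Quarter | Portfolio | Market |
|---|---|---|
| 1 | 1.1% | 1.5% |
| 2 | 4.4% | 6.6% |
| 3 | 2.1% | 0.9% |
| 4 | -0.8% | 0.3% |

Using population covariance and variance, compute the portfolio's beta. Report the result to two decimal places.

0.66

r̄p = 1.7000%,  r̄m = 2.3250%
Cov = Σ(rp − r̄p)(rm − r̄m) / 4 = 4.1325
Var(rm) = Σ(rm − r̄m)² / 4 = 6.2719
β = Cov / Var = 4.1325 / 6.2719 = 0.6589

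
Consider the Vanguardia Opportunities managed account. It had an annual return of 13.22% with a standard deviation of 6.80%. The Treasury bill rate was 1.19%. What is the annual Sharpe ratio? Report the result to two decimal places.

1.77

Sharpe = (Rp − Rf) / σp = (13.22% − 1.19%) / 6.80% = 12.03% / 6.80% = 1.7691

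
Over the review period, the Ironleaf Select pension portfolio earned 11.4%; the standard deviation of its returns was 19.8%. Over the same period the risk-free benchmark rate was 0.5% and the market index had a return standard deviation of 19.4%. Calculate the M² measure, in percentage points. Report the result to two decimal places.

11.18

Sharpe = (Rp − Rf) / σp = (11.4% − 0.5%) / 19.8% = 0.5505
M² = Rf + Sharpe × σm = 0.5% + 0.5505 × 19.4% = 11.1797%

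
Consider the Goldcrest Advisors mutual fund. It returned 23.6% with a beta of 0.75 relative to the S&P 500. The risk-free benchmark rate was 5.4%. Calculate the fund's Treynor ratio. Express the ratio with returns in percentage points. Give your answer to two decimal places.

24.27

Treynor = (Rp − Rf) / β = (23.6% − 5.4%) / 0.75 = 18.20 / 0.75 = 24.2667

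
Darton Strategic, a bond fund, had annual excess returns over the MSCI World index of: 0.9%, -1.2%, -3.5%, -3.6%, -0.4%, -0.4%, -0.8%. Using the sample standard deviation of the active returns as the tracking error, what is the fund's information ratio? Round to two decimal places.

-0.77

r̄ = (0.9 − 1.2 − 3.5 − 3.6 − 0.4 − 0.4 − 0.8) / 7 = -1.2857%
Σ(r − r̄)² = 16.8486; sample σ = √(16.8486/6) = 1.6757%
IR = r̄ / tracking error = -1.2857 / 1.6757 = -0.7673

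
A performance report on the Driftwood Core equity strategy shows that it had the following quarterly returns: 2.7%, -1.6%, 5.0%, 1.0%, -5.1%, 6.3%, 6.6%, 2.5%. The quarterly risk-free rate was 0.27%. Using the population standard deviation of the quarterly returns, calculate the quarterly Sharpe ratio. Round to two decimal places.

0.51

r̄ = (2.7 − 1.6 + 5 + 1 − 5.1 + 6.3 + 6.6 + 2.5) / 8 = 2.1750%
Σ(r − r̄)² = (2.7 − 2.1750)² + (-1.6 − 2.1750)² + … = 113.5150
population σ = √(113.5150 / 8) = √14.1894 = 3.7669%
Sharpe = (r̄ − rf) / σ = (2.1750 − 0.27) / 3.7669 = 1.9050 / 3.7669 = 0.5057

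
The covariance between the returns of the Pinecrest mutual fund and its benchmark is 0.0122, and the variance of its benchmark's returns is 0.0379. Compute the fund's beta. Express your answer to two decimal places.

0.32

β = Cov(Rp, Rm) / Var(Rm) = 0.0122 / 0.0379 = 0.3219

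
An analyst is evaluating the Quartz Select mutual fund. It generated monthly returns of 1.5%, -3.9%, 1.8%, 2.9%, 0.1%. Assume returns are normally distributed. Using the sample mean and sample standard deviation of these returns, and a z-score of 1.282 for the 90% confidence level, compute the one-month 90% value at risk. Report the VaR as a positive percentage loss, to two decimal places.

r̄ = (1.5 − 3.9 + 1.8 + 2.9 + 0.1) / 5 = 2.40 / 5 = 0.4800%
Σ(r − r̄)² = (1.5 − 0.4800)² + (-3.9 − 0.4800)² + … = 27.9680
sample σ = √(27.9680 / 4) = √6.9920 = 2.6442%
VaR = −(r̄ − z·σ) = −(0.4800 − 1.282 × 2.6442) = −(-2.9099) = 2.9099%

2.91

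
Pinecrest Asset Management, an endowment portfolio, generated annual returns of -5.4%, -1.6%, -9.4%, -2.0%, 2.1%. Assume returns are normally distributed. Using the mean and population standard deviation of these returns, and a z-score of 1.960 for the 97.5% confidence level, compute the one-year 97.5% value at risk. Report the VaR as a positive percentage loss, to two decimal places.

Mean return r̄ = -16.30 / 5 = -3.2600%
Population σ = √[Σ(r − r̄)² / 5] = √[75.3520 / 5] = √15.0704 = 3.8821%
VaR = −(r̄ − z·σ) = −(-3.2600 − 1.960 × 3.8821) = −(-10.8689) = 10.8689%

10.87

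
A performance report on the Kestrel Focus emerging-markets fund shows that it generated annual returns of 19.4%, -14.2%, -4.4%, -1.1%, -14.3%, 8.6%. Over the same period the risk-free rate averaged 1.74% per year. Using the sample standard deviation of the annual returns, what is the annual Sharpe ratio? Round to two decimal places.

-0.21

r̄ = (19.4 − 14.2 − 4.4 − 1.1 − 14.3 + 8.6) / 6 = -1.0000%
Σ(r − r̄)² = (19.4 − (-1.0000))² + (-14.2 − (-1.0000))² + … = 871.0200
sample σ = √(871.0200 / 5) = √174.2040 = 13.1986%
Sharpe = (r̄ − rf) / σ = (-1.0000 − 1.74) / 13.1986 = -2.7400 / 13.1986 = -0.2076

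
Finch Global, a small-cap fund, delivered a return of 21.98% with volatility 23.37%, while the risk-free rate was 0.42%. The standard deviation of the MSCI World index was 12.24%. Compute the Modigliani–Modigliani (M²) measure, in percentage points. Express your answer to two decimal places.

Sharpe = (Rp − Rf) / σp = (21.98% − 0.42%) / 23.37% = 0.9226
M² = Rf + Sharpe × σm = 0.42% + 0.9226 × 12.24% = 11.7126%

11.71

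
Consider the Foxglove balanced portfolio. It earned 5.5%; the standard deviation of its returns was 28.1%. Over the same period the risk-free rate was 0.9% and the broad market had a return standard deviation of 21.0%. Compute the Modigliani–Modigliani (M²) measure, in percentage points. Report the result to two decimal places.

4.34

Sharpe = (Rp − Rf) / σp = (5.5% − 0.9%) / 28.1% = 0.1637
M² = Rf + Sharpe × σm = 0.9% + 0.1637 × 21.0% = 4.3377%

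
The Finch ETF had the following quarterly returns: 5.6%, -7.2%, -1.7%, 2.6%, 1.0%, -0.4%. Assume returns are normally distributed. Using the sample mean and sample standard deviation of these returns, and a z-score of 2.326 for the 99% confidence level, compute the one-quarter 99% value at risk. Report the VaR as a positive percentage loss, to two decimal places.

r̄ = (5.6 − 7.2 − 1.7 + 2.6 + 1 − 0.4) / 6 = -0.10 / 6 = -0.0167%
Sample std dev = √[94.0083 / 5] = 4.3361%
VaR = −(r̄ − z·σ) = −(-0.0167 − 2.326 × 4.3361) = −(-10.1025) = 10.1025%

10.10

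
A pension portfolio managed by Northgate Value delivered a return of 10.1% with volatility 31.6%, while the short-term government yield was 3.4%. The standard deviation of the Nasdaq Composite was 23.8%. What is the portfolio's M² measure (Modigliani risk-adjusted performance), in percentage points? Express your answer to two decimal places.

8.45

Sharpe = (Rp − Rf) / σp = (10.1% − 3.4%) / 31.6% = 0.2120
M² = Rf + Sharpe × σm = 3.4% + 0.2120 × 23.8% = 8.4456%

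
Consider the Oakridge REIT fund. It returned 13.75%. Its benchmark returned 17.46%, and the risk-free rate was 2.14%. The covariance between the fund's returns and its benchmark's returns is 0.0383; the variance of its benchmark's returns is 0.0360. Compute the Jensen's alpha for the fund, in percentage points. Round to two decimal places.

-4.69

β = Cov / Var = 0.0383 / 0.0360 = 1.0639
E[R] = Rf + β(Rm − Rf) = 2.14% + 1.0639 × (17.46% − 2.14%) = 18.4389%
α = Rp − E[R] = 13.75% − 18.4389% = -4.6889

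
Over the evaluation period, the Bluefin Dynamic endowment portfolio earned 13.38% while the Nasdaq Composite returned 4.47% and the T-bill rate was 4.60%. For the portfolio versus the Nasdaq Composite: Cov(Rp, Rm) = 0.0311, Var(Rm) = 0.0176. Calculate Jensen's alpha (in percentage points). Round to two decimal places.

β = Cov / Var = 0.0311 / 0.0176 = 1.7670
E[R] = Rf + β(Rm − Rf) = 4.60% + 1.7670 × (4.47% − 4.60%) = 4.3703%
α = Rp − E[R] = 13.38% − 4.3703% = 9.0097

9.01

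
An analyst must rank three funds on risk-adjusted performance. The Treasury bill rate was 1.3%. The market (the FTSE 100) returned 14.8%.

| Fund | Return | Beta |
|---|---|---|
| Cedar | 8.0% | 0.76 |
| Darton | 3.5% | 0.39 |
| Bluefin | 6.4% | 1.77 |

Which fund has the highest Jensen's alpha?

Darton

Cedar: α = 8.0% − [1.3% + 0.76 × (14.8% − 1.3%)] = -3.560
Darton: α = 3.5% − [1.3% + 0.39 × (14.8% − 1.3%)] = -3.065
Bluefin: α = 6.4% − [1.3% + 1.77 × (14.8% − 1.3%)] = -18.795
Highest: Darton (-3.065).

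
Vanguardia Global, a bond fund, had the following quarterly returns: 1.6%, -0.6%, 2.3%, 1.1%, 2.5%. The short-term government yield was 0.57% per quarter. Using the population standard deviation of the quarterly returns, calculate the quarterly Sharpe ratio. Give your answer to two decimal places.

Mean return r̄ = 6.90 / 5 = 1.3800%
Population σ = √[Σ(r − r̄)² / 5] = √[6.1480 / 5] = √1.2296 = 1.1089%
Sharpe = (r̄ − rf) / σ = (1.3800 − 0.57) / 1.1089 = 0.8100 / 1.1089 = 0.7305

0.73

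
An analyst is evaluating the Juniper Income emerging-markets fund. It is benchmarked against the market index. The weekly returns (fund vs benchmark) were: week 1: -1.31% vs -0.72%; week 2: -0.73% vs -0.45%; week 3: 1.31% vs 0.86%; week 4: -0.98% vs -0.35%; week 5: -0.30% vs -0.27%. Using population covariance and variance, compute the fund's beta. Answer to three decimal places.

1.651

r̄p = -0.4020%,  r̄m = -0.1860%
Cov = Σ(rp − r̄p)(rm − r̄m) / 5 = 0.4897
Var(rm) = Σ(rm − r̄m)² / 5 = 0.2966
β = Cov / Var = 0.4897 / 0.2966 = 1.6510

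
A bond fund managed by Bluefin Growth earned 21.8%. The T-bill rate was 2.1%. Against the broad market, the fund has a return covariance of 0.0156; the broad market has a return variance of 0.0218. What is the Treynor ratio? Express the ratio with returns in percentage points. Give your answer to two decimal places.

β = Cov / Var = 0.0156 / 0.0218 = 0.7156
Treynor = (Rp − Rf) / β = (21.8% − 2.1%) / 0.7156 = 19.70 / 0.7156 = 27.5293

27.53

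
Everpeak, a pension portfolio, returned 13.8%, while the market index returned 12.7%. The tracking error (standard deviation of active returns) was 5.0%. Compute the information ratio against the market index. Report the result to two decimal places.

IR = (Rp − Rb) / TE = (13.8% − 12.7%) / 5.0% = 1.10% / 5.0% = 0.2200

0.22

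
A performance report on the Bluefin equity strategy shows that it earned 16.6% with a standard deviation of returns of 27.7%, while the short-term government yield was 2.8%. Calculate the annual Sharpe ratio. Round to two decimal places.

Sharpe = (Rp − Rf) / σp = (16.6% − 2.8%) / 27.7% = 13.80% / 27.7% = 0.4982

0.50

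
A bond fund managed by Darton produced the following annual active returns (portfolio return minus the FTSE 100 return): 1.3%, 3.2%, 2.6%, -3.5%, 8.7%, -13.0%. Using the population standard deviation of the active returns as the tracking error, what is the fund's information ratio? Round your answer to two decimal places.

-0.02

Mean return r̄ = -0.70 / 6 = -0.1167%
Population σ = √[Σ(r − r̄)² / 6] = √[275.5483 / 6] = √45.9247 = 6.7768%
IR = r̄ / tracking error = -0.1167 / 6.7768 = -0.0172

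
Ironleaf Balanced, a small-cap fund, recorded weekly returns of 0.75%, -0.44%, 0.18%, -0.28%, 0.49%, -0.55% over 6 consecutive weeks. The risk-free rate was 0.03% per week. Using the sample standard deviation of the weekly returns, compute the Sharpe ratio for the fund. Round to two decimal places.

-0.01

μ = (0.75 − 0.44 + 0.18 − 0.28 + 0.49 − 0.55) / 6 = 0.150 / 6 = 0.0250%
Sample σ = √[Σ(r − μ)² / 5] = √[1.4058 / 5] = √0.2812 = 0.5303%
Sharpe = (μ − rf) / σ = (0.0250 − 0.03) / 0.5303 = -0.0050 / 0.5303 = -0.0094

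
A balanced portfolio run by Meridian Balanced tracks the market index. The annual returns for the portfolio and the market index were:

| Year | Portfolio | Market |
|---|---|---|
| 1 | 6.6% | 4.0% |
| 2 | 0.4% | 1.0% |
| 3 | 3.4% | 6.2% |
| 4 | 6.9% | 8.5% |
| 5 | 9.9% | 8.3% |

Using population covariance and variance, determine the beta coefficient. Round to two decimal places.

r̄p = 5.4400%,  r̄m = 5.6000%
Cov = Σ(rp − r̄p)(rm − r̄m) / 5 = 7.2760
Var(rm) = Σ(rm − r̄m)² / 5 = 7.9560
β = Cov / Var = 7.2760 / 7.9560 = 0.9145

0.91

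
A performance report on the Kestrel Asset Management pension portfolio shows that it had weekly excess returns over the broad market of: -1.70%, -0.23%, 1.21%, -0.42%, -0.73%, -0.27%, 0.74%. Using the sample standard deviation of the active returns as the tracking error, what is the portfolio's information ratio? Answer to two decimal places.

-0.21

Mean return r̄ = -1.400 / 7 = -0.2000%
Sample std dev = √[5.4568 / 6] = 0.9537%
IR = r̄ / tracking error = -0.2000 / 0.9537 = -0.2097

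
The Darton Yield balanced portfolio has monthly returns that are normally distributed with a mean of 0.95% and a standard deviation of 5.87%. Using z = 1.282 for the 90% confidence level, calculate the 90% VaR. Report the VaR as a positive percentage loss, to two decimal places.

VaR (as % loss) = −(μ − z·σ) = −(0.95% − 1.282 × 5.87%) = −(-6.57534%) = 6.57534%

6.58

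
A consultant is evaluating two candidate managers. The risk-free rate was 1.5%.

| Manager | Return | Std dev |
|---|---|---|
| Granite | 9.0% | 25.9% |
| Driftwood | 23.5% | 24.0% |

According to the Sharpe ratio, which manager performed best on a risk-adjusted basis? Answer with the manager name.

Driftwood

Granite: Sharpe ratio = (9.0% − 1.5%) / 25.9% = 0.290
Driftwood: Sharpe ratio = (23.5% − 1.5%) / 24.0% = 0.917
Highest: Driftwood (0.917).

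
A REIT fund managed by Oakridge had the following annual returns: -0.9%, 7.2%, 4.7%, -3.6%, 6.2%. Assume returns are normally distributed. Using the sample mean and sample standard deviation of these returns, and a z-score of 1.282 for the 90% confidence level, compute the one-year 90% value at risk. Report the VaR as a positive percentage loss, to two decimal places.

r̄ = (-0.9 + 7.2 + 4.7 − 3.6 + 6.2) / 5 = 13.60 / 5 = 2.7200%
Σ(r − r̄)² = 89.1480; sample σ = √(89.1480/4) = 4.7209%
VaR = −(r̄ − z·σ) = −(2.7200 − 1.282 × 4.7209) = −(-3.3322) = 3.3322%

3.33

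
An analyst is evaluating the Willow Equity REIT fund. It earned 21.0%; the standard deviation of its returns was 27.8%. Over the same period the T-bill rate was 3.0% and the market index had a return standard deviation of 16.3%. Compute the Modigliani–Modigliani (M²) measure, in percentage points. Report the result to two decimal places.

Sharpe = (Rp − Rf) / σp = (21.0% − 3.0%) / 27.8% = 0.6475
M² = Rf + Sharpe × σm = 3.0% + 0.6475 × 16.3% = 13.5543%

13.55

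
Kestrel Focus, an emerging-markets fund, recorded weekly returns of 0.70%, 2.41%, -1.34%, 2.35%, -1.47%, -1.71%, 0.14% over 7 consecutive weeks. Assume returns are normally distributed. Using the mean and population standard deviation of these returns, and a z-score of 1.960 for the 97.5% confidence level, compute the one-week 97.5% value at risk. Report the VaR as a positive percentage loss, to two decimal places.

3.04

Mean return μ = 1.080 / 7 = 0.1543%
Population std dev = √[18.5542 / 7] = 1.6281%
VaR = −(μ − z·σ) = −(0.1543 − 1.960 × 1.6281) = −(-3.0368) = 3.0368%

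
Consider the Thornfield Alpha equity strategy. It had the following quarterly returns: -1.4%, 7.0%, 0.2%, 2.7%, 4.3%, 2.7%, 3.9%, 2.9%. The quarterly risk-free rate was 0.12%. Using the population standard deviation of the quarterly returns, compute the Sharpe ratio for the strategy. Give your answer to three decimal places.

1.118

Mean return r̄ = 22.30 / 8 = 2.7875%
Σ(r − r̄)² = 45.5288; population σ = √(45.5288/8) = 2.3856%
Sharpe = (r̄ − rf) / σ = (2.7875 − 0.12) / 2.3856 = 2.6675 / 2.3856 = 1.1182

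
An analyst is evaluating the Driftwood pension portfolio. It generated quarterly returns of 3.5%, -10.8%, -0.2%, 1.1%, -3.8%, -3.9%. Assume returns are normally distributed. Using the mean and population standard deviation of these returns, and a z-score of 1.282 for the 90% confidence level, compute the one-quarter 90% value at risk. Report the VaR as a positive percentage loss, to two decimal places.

Mean return r̄ = -14.10 / 6 = -2.3500%
Population std dev = √[126.6550 / 6] = 4.5945%
VaR = −(r̄ − z·σ) = −(-2.3500 − 1.282 × 4.5945) = −(-8.2401) = 8.2401%

8.24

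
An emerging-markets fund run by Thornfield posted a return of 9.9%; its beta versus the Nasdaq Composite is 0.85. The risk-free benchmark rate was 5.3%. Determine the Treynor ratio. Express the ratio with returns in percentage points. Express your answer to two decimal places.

Treynor = (Rp − Rf) / β = (9.9% − 5.3%) / 0.85 = 4.60 / 0.85 = 5.4118

5.41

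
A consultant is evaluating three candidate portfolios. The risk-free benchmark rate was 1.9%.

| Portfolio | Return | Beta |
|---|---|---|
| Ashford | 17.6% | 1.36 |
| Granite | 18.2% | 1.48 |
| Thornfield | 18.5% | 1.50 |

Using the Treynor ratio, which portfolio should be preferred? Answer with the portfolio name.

Ashford

Ashford: Treynor = (17.6% − 1.9%) / 1.36 = 11.544
Granite: Treynor = (18.2% − 1.9%) / 1.48 = 11.014
Thornfield: Treynor = (18.5% − 1.9%) / 1.50 = 11.067
Highest: Ashford (11.544).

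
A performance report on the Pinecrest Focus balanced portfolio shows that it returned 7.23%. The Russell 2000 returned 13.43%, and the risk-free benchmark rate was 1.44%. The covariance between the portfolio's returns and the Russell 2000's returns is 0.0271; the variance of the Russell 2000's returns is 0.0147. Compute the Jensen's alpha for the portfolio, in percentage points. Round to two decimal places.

-16.31

β = Cov / Var = 0.0271 / 0.0147 = 1.8435
E[R] = Rf + β(Rm − Rf) = 1.44% + 1.8435 × (13.43% − 1.44%) = 23.5436%
α = Rp − E[R] = 7.23% − 23.5436% = -16.3136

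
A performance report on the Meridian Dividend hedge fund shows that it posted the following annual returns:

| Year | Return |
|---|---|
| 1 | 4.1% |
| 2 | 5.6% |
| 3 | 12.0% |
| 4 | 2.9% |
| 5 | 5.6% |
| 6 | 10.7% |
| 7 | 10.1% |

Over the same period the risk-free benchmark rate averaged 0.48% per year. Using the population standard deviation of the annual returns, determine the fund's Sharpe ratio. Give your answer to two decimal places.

μ = (4.1 + 5.6 + 12 + 2.9 + 5.6 + 10.7 + 10.1) / 7 = 51.00 / 7 = 7.2857%
Population std dev = √[76.8686 / 7] = 3.3138%
Sharpe = (μ − rf) / σ = (7.2857 − 0.48) / 3.3138 = 6.8057 / 3.3138 = 2.0537

2.05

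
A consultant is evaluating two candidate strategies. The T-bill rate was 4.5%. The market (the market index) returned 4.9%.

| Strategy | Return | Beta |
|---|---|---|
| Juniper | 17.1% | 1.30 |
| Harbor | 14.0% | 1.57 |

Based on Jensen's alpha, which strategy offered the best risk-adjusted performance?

Juniper: α = 17.1% − [4.5% + 1.30 × (4.9% − 4.5%)] = 12.080
Harbor: α = 14.0% − [4.5% + 1.57 × (4.9% − 4.5%)] = 8.872
Highest: Juniper (12.080).

Juniper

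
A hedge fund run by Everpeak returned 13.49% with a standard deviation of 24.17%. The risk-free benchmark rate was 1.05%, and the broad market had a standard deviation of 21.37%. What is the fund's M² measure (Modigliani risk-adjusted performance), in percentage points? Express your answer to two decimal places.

Sharpe = (Rp − Rf) / σp = (13.49% − 1.05%) / 24.17% = 0.5147
M² = Rf + Sharpe × σm = 1.05% + 0.5147 × 21.37% = 12.0491%

12.05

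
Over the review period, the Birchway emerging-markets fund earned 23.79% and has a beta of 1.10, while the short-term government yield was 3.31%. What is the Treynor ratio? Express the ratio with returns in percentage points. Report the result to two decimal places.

18.62

Treynor = (Rp − Rf) / β = (23.79% − 3.31%) / 1.10 = 20.48 / 1.10 = 18.6182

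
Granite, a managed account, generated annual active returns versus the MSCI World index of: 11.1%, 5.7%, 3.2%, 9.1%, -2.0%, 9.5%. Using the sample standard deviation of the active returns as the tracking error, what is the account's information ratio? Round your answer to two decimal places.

1.25

r̄ = (11.1 + 5.7 + 3.2 + 9.1 − 2 + 9.5) / 6 = 36.60 / 6 = 6.1000%
Sample std dev = √[119.7400 / 5] = 4.8937%
IR = r̄ / tracking error = 6.1000 / 4.8937 = 1.2465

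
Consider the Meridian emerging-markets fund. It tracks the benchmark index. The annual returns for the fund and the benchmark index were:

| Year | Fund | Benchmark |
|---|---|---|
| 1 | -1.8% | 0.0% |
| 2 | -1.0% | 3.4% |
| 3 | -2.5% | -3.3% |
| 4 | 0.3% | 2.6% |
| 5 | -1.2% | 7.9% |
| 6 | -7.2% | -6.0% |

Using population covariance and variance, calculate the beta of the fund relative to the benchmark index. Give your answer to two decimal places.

r̄p = -2.2333%,  r̄m = 0.7667%
Cov = Σ(rp − r̄p)(rm − r̄m) / 6 = 8.2706
Var(rm) = Σ(rm − r̄m)² / 6 = 20.6822
β = Cov / Var = 8.2706 / 20.6822 = 0.3999

0.40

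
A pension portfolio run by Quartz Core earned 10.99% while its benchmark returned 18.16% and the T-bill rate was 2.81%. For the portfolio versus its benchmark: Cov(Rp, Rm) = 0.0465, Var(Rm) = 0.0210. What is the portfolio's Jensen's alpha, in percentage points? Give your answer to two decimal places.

-25.81

β = Cov / Var = 0.0465 / 0.0210 = 2.2143
E[R] = Rf + β(Rm − Rf) = 2.81% + 2.2143 × (18.16% − 2.81%) = 36.7995%
α = Rp − E[R] = 10.99% − 36.7995% = -25.8095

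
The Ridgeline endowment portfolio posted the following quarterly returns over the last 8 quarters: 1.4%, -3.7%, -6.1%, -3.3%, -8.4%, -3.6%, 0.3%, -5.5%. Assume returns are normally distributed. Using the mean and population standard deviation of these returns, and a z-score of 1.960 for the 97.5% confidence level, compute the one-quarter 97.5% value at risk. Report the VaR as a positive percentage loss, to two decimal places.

r̄ = (1.4 − 3.7 − 6.1 − 3.3 − 8.4 − 3.6 + 0.3 − 5.5) / 8 = -3.6125%
Σ(r − r̄)² = 73.2088; population σ = √(73.2088/8) = 3.0251%
VaR = −(r̄ − z·σ) = −(-3.6125 − 1.960 × 3.0251) = −(-9.5417) = 9.5417%

9.54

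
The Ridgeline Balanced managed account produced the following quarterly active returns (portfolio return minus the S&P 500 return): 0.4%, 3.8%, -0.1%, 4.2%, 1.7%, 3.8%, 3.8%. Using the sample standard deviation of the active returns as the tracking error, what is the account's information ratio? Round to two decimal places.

Mean return r̄ = 17.60 / 7 = 2.5143%
Σ(r − r̄)² = 19.7686; sample σ = √(19.7686/6) = 1.8151%
IR = r̄ / tracking error = 2.5143 / 1.8151 = 1.3852

1.39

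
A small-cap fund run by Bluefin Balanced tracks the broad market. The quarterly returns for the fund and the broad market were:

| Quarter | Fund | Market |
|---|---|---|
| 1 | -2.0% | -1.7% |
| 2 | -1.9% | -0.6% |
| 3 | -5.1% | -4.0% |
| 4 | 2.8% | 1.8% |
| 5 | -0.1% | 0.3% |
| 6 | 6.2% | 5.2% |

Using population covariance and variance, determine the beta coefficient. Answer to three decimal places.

r̄p = -0.0167%,  r̄m = 0.1667%
Cov = Σ(rp − r̄p)(rm − r̄m) / 6 = 10.3678
Var(rm) = Σ(rm − r̄m)² / 6 = 8.2422
β = Cov / Var = 10.3678 / 8.2422 = 1.2579

1.258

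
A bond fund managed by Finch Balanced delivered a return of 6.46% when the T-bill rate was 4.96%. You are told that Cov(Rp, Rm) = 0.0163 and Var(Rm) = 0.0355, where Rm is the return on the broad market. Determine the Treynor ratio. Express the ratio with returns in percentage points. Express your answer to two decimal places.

3.27

β = Cov / Var = 0.0163 / 0.0355 = 0.4592
Treynor = (Rp − Rf) / β = (6.46% − 4.96%) / 0.4592 = 1.50 / 0.4592 = 3.2666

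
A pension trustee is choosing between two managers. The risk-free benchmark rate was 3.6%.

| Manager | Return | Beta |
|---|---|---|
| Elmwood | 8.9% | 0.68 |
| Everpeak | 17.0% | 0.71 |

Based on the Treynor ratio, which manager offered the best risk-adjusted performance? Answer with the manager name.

Elmwood: Treynor = (8.9% − 3.6%) / 0.68 = 7.794
Everpeak: Treynor = (17.0% − 3.6%) / 0.71 = 18.873
Highest: Everpeak (18.873).

Everpeak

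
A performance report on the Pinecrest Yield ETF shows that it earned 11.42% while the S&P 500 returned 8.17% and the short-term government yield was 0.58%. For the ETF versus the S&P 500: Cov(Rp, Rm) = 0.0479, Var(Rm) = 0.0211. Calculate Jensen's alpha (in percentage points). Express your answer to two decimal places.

β = Cov / Var = 0.0479 / 0.0211 = 2.2701
E[R] = Rf + β(Rm − Rf) = 0.58% + 2.2701 × (8.17% − 0.58%) = 17.8101%
α = Rp − E[R] = 11.42% − 17.8101% = -6.3901

-6.39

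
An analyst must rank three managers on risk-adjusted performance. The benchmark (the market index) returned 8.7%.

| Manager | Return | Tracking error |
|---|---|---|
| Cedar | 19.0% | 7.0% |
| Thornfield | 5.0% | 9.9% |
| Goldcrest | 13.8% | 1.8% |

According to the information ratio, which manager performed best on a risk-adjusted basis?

Cedar: IR = (19.0% − 8.7%) / 7.0% = 1.471
Thornfield: IR = (5.0% − 8.7%) / 9.9% = -0.374
Goldcrest: IR = (13.8% − 8.7%) / 1.8% = 2.833
Highest: Goldcrest (2.833).

Goldcrest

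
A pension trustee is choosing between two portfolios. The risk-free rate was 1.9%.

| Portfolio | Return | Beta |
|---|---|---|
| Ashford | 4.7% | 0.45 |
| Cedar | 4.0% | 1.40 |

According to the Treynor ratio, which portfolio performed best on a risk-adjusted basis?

Ashford: Treynor = (4.7% − 1.9%) / 0.45 = 6.222
Cedar: Treynor = (4.0% − 1.9%) / 1.40 = 1.500
Highest: Ashford (6.222).

Ashford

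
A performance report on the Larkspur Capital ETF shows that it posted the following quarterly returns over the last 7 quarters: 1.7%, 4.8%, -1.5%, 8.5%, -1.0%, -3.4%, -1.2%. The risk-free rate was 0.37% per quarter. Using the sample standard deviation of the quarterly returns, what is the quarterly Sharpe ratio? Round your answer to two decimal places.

Mean return r̄ = 7.90 / 7 = 1.1286%
Sample σ = √[Σ(r − r̄)² / 6] = √[105.5143 / 6] = √17.5857 = 4.1935%
Sharpe = (r̄ − rf) / σ = (1.1286 − 0.37) / 4.1935 = 0.7586 / 4.1935 = 0.1809

0.18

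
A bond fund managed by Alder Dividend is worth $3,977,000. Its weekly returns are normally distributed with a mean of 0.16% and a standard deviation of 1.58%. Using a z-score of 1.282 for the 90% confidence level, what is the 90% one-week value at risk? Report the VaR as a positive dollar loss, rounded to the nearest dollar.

Return at the 90% tail: μ − z·σ = 0.16% − 1.282 × 1.58% = 0.16 − 2.02556 = -1.86556%
VaR = −(-1.86556%) × $3,977,000 = 1.86556% × $3,977,000 = $74,193

$74,193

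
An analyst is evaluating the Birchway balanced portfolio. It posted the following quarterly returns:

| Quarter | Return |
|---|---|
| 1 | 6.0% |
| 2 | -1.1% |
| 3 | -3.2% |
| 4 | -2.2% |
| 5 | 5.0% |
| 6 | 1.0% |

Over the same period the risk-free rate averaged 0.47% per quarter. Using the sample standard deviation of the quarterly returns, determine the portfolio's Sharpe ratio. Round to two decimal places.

μ = (6 − 1.1 − 3.2 − 2.2 + 5 + 1) / 6 = 5.50 / 6 = 0.9167%
Sample std dev = √[73.2483 / 5] = 3.8275%
Sharpe = (μ − rf) / σ = (0.9167 − 0.47) / 3.8275 = 0.4467 / 3.8275 = 0.1167

0.12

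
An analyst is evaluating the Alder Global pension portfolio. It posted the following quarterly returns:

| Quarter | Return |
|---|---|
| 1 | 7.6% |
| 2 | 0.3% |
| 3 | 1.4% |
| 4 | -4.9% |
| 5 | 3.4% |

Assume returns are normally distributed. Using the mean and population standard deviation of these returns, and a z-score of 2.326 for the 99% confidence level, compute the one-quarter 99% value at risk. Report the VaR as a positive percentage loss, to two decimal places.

7.93

r̄ = (7.6 + 0.3 + 1.4 − 4.9 + 3.4) / 5 = 1.5600%
Σ(r − r̄)² = (7.6 − 1.5600)² + (0.3 − 1.5600)² + … = 83.2120
σ = √[83.2120 / 5] = 4.0795%
VaR = −(r̄ − z·σ) = −(1.5600 − 2.326 × 4.0795) = −(-7.9289) = 7.9289%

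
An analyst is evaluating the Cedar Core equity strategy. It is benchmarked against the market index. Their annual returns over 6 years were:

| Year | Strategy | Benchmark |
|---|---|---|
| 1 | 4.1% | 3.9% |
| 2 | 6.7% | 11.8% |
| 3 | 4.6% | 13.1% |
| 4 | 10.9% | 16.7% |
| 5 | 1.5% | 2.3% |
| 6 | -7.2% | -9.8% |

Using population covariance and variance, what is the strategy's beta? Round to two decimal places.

r̄p = 3.4333%,  r̄m = 6.3333%
Cov = Σ(rp − r̄p)(rm − r̄m) / 6 = 46.8139
Var(rm) = Σ(rm − r̄m)² / 6 = 77.6022
β = Cov / Var = 46.8139 / 77.6022 = 0.6033

0.60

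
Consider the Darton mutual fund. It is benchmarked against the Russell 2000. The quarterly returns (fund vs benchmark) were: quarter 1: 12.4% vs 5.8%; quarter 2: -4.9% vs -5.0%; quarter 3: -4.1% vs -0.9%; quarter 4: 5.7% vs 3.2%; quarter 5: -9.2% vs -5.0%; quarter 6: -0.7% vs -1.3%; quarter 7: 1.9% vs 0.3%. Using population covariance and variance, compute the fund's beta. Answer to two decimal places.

r̄p = 0.1571%,  r̄m = -0.4143%
Cov = Σ(rp − r̄p)(rm − r̄m) / 7 = 23.7551
Var(rm) = Σ(rm − r̄m)² / 7 = 13.6098
β = Cov / Var = 23.7551 / 13.6098 = 1.7454

1.75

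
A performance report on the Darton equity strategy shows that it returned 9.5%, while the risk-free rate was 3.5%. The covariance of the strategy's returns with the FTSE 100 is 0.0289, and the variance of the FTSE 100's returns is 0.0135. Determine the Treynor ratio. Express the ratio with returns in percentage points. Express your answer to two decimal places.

2.80

β = Cov / Var = 0.0289 / 0.0135 = 2.1407
Treynor = (Rp − Rf) / β = (9.5% − 3.5%) / 2.1407 = 6.00 / 2.1407 = 2.8028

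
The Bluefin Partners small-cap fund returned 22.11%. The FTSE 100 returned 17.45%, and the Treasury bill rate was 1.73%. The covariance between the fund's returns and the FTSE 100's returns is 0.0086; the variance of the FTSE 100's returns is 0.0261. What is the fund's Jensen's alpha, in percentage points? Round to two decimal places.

β = Cov / Var = 0.0086 / 0.0261 = 0.3295
E[R] = Rf + β(Rm − Rf) = 1.73% + 0.3295 × (17.45% − 1.73%) = 6.9097%
α = Rp − E[R] = 22.11% − 6.9097% = 15.2003

15.20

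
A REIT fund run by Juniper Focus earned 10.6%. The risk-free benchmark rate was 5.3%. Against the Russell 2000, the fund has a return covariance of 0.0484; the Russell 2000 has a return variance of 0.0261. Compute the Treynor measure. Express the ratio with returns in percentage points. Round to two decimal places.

β = Cov / Var = 0.0484 / 0.0261 = 1.8544
Treynor = (Rp − Rf) / β = (10.6% − 5.3%) / 1.8544 = 5.30 / 1.8544 = 2.8581

2.86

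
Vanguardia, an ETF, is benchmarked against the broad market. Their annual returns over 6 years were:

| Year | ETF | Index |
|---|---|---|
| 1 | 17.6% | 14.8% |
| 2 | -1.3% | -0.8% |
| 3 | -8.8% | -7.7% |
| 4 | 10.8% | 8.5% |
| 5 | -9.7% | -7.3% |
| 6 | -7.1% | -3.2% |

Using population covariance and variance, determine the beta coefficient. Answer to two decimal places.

r̄p = 0.2500%,  r̄m = 0.7167%
Cov = Σ(rp − r̄p)(rm − r̄m) / 6 = 85.5892
Var(rm) = Σ(rm − r̄m)² / 6 = 68.6114
β = Cov / Var = 85.5892 / 68.6114 = 1.2474

1.25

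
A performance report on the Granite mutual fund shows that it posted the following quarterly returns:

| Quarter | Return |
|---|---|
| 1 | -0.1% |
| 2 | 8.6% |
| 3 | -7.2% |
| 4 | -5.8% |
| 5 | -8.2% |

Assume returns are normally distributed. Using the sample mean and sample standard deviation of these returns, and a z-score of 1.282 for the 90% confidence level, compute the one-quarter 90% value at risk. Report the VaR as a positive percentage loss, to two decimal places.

r̄ = (-0.1 + 8.6 − 7.2 − 5.8 − 8.2) / 5 = -2.5400%
Σ(r − r̄)² = 194.4320; sample σ = √(194.4320/4) = 6.9719%
VaR = −(r̄ − z·σ) = −(-2.5400 − 1.282 × 6.9719) = −(-11.4780) = 11.4780%

11.48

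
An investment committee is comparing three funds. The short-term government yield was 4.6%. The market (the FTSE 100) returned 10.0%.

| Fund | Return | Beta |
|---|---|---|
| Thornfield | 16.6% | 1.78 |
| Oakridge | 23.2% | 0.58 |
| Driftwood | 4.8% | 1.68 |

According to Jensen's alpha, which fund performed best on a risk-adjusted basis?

Thornfield: α = 16.6% − [4.6% + 1.78 × (10.0% − 4.6%)] = 2.388
Oakridge: α = 23.2% − [4.6% + 0.58 × (10.0% − 4.6%)] = 15.468
Driftwood: α = 4.8% − [4.6% + 1.68 × (10.0% − 4.6%)] = -8.872
Highest: Oakridge (15.468).

Oakridge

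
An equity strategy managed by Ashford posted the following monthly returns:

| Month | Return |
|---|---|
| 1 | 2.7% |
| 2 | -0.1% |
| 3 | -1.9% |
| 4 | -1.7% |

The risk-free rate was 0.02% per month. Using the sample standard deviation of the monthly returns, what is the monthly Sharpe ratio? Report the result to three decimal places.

-0.127

r̄ = (2.7 − 0.1 − 1.9 − 1.7) / 4 = -0.2500%
Σ(r − r̄)² = (2.7 − (-0.2500))² + (-0.1 − (-0.2500))² + (-1.9 − (-0.2500))² + … = 13.5500
sample σ = √(13.5500 / 3) = √4.5167 = 2.1253%
Sharpe = (r̄ − rf) / σ = (-0.2500 − 0.02) / 2.1253 = -0.2700 / 2.1253 = -0.1270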